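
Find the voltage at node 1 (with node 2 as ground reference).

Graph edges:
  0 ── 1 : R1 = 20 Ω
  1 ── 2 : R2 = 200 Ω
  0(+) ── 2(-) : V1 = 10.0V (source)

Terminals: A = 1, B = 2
Nodal analysis, taking node 2 as the 0 V reference.
Source V1 fixes V_0 = 10 V.
KCL at each unknown node (sum of currents leaving = 0; resistances in Ω):
  Node 1: (V_1 - 10)/20 + (V_1 - 0)/200 = 0
Collecting terms: 0.055 × V_1 = 0.5  =>  V_1 = 9.091 V
The requested potential is V_1 = 9.091 V.

Final answer: V_1 = 9.091 V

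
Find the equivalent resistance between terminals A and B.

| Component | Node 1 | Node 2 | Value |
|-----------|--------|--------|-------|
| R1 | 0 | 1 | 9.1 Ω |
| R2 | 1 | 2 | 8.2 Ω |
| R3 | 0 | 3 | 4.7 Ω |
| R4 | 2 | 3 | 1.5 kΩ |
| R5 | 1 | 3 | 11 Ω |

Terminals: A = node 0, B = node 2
The network is not a plain series/parallel combination. Inject a 1 A test current into terminal A (node 0) and return it from terminal B (node 2); then R_eq = V_A / (1 A).
Nodal analysis, taking node 2 as the 0 V reference.
Current source I_test pushes 1 A into node 0 and draws it out of node 2.
KCL at each unknown node (sum of currents leaving = 0; resistances in Ω):
  Node 0: (V_0 - V_1)/9.1 + (V_0 - V_3)/4.7 - 1 = 0
  Node 1: (V_1 - V_0)/9.1 + (V_1 - 0)/8.2 + (V_1 - V_3)/11 = 0
  Node 3: (V_3 - V_0)/4.7 + (V_3 - V_1)/11 + (V_3 - 0)/1500 = 0
Collecting terms (coefficients in siemens):
  0.3227·V_0 - 0.1099·V_1 - 0.2128·V_3 = 1
  0.3228·V_1 - 0.1099·V_0 - 0.09091·V_3 = 0
  0.3043·V_3 - 0.2128·V_0 - 0.09091·V_1 = 0
Solving these 3 simultaneous equations (Gaussian elimination) gives:
  V_0 = 13.86 V, V_1 = 8.134 V, V_3 = 12.12 V
R_eq = V_0 / 1 A = 13.86 Ω

Final answer: 13.86 Ω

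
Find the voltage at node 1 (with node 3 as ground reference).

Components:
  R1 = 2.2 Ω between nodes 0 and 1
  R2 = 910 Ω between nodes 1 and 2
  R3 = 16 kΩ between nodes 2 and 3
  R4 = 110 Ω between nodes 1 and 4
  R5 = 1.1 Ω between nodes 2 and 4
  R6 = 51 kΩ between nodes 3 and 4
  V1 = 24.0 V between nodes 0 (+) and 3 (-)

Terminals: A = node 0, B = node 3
Nodal analysis, taking node 3 as the 0 V reference.
Source V1 fixes V_0 = 24 V.
KCL at each unknown node (sum of currents leaving = 0; resistances in Ω):
  Node 1: (V_1 - 24)/2.2 + (V_1 - V_2)/910 + (V_1 - V_4)/110 = 0
  Node 2: (V_2 - V_1)/910 + (V_2 - 0)/16000 + (V_2 - V_4)/1.1 = 0
  Node 4: (V_4 - V_1)/110 + (V_4 - V_2)/1.1 + (V_4 - 0)/51000 = 0
Collecting terms (coefficients in siemens):
  0.4647·V_1 - 0.001099·V_2 - 0.009091·V_4 = 10.91
  0.9103·V_2 - 0.001099·V_1 - 0.9091·V_4 = 0
  0.9182·V_4 - 0.009091·V_1 - 0.9091·V_2 = 0
Solving these 3 simultaneous equations (Gaussian elimination) gives:
  V_1 = 24 V, V_2 = 23.8 V, V_4 = 23.8 V
The requested potential is V_1 = 24 V.

Final answer: V_1 = 24 V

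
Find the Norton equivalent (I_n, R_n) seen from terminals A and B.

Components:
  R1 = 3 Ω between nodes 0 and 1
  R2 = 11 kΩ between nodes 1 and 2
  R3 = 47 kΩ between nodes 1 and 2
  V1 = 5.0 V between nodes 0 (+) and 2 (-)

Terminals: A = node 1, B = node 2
Find the Thévenin equivalent first; then I_n = V_th/R_th and R_n = R_th.
Step 1 — V_th is the open-circuit voltage V_A - V_B (nothing connected across the terminals).
Nodal analysis, taking node 2 as the 0 V reference.
Source V1 fixes V_0 = 5 V.
KCL at each unknown node (sum of currents leaving = 0; resistances in Ω):
  Node 1: (V_1 - 5)/3 + (V_1 - 0)/11000 + (V_1 - 0)/47000 = 0
Collecting terms: 0.3334 × V_1 = 1.667  =>  V_1 = 4.998 V
V_th = V_1 - V_2 = 4.998 - 0 = 4.998 V
Step 2 — R_th: zero the source — replace V1 by a short circuit (node 2 merges into node 0) — and find the resistance seen between A (node 1) and B (node 0).
Reduce the network between node 1 (A) and node 0 (B) by series/parallel combination:
  Rp1 = R1 ‖ R2 ‖ R3 (parallel, all between nodes 0 and 1) = 1/(1/3 + 1/11000 + 1/47000) = 2.999 Ω
R_th = 2.999 Ω
I_n = V_th/R_th = 4.998/2.999 = 1.667 A, and R_n = R_th = 2.999 Ω

Final answer: I_n = 1.667 A, R_n = 2.999 Ω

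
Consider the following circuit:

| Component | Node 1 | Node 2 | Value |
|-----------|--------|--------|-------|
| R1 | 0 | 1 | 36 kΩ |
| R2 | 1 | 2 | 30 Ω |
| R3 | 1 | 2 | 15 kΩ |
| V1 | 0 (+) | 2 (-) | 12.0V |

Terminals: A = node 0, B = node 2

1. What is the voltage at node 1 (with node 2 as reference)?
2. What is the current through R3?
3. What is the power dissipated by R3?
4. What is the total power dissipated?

Nodal analysis, taking node 2 as the 0 V reference.
Source V1 fixes V_0 = 12 V.
KCL at each unknown node (sum of currents leaving = 0; resistances in Ω):
  Node 1: (V_1 - 12)/36000 + (V_1 - 0)/30 + (V_1 - 0)/15000 = 0
Collecting terms: 0.03343 × V_1 = 0.0003333  =>  V_1 = 0.009972 V
Part 1:
  Read off the nodal solution: V_1 = 0.009972 V
Part 2:
  I_R3 = (V_1 - V_2)/R3 = (0.009972 - 0)/15000 = 0.0000006648 A
  Magnitude: I_R3 = 0.0000006648 A
Part 3:
  I_R3 = (V_1 - V_2)/R3 = (0.009972 - 0)/15000 = 0.0000006648 A
  P_R3 = I_R3² × R3 = (0.0000006648)² × 15000 = 0.000000006629 W
Part 4:
  Power in each resistor, P = (ΔV)²/R:
    P_R1 = (12 - 0.009972)²/36000 = 0.003993 W
    P_R2 = (0.009972 - 0)²/30 = 0.000003315 W
    P_R3 = (0.009972 - 0)²/15000 = 0.000000006629 W
  P_total = P_R1 + P_R2 + P_R3 = 0.003997 W

Final answers:
1. V_1 = 0.009972 V
2. I_R3 = 6.648e-07 A
3. P_R3 = 6.629e-09 W
4. P_total = 0.003997 W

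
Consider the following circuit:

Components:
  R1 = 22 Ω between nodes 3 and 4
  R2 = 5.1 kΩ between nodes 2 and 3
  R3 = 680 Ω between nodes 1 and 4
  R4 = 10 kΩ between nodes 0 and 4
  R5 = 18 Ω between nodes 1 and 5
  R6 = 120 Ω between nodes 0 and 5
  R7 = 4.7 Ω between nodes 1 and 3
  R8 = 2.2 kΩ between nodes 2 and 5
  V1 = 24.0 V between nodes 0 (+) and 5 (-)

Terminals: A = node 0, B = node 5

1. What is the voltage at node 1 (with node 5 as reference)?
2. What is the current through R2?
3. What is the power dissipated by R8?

Nodal analysis, taking node 5 as the 0 V reference.
Source V1 fixes V_0 = 24 V.
KCL at each unknown node (sum of currents leaving = 0; resistances in Ω):
  Node 1: (V_1 - V_4)/680 + (V_1 - 0)/18 + (V_1 - V_3)/4.7 = 0
  Node 2: (V_2 - V_3)/5100 + (V_2 - 0)/2200 = 0
  Node 3: (V_3 - V_4)/22 + (V_3 - V_2)/5100 + (V_3 - V_1)/4.7 = 0
  Node 4: (V_4 - V_3)/22 + (V_4 - V_1)/680 + (V_4 - 24)/10000 = 0
Collecting terms (coefficients in siemens):
  0.2698·V_1 - 0.2128·V_3 - 0.001471·V_4 = 0
  0.0006506·V_2 - 0.0001961·V_3 = 0
  0.2584·V_3 - 0.2128·V_1 - 0.0001961·V_2 - 0.04545·V_4 = 0
  0.04703·V_4 - 0.001471·V_1 - 0.04545·V_3 = 0.0024
Solving these 4 simultaneous equations (Gaussian elimination) gives:
  V_1 = 0.04288 V, V_2 = 0.01617 V, V_3 = 0.05365 V, V_4 = 0.1042 V
Part 1:
  Read off the nodal solution: V_1 = 0.04288 V
Part 2:
  I_R2 = (V_2 - V_3)/R2 = (0.01617 - 0.05365)/5100 = -0.00000735 A
  Magnitude: I_R2 = 0.00000735 A
Part 3:
  I_R8 = (V_2 - V_5)/R8 = (0.01617 - 0)/2200 = 0.00000735 A
  P_R8 = I_R8² × R8 = (0.00000735)² × 2200 = 0.0000001188 W

Final answers:
1. V_1 = 0.04288 V
2. I_R2 = 7.35e-06 A
3. P_R8 = 1.188e-07 W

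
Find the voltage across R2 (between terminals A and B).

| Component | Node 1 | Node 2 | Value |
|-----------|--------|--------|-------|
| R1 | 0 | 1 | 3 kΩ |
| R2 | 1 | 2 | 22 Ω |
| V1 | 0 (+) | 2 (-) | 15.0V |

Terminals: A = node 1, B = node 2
R1 and R2 are in series across V1 (node 0 → node 1 → node 2), and the output A–B is taken across R2, so this is a voltage divider.
Series current: I = V1/(R1 + R2) = 15/(3000 + 22) = 15/3022 = 0.004964 A
V_R2 = I × R2 = V1 × R2/(R1 + R2) = 15 × 22/3022 = 0.1092 V

Final answer: 0.1092 V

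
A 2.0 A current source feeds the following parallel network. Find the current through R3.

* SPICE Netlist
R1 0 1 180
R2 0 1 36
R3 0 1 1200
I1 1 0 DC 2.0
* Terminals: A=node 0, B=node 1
All resistors sit directly between nodes 0 and 1, so they are in parallel and share one voltage V; the full source current 2 A splits among them.
1/R_par = 1/180 + 1/36 + 1/1200 = 0.03417 S  =>  R_par = 29.27 Ω
V = I × R_par = 2 × 29.27 = 58.54 V
I_R3 = V/R3 = 58.54/1200 = 0.04878 A

Final answer: 0.04878 A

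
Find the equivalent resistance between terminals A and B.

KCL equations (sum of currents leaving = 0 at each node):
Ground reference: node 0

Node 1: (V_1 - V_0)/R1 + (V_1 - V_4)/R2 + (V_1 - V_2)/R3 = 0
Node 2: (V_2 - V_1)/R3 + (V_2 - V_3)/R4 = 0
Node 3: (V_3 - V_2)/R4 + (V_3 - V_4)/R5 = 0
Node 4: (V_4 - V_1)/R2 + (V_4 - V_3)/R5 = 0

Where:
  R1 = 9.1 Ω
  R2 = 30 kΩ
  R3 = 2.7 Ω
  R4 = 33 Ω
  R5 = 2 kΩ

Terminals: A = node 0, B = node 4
Reduce the network between node 0 (A) and node 4 (B) by series/parallel combination:
  Rs1 = R3 + R4 (series, joined only at node 2) = 2.7 + 33 = 35.7 Ω
  Rs2 = R5 + Rs1 (series, joined only at node 3) = 2000 + 35.7 = 2036 Ω
  Rp1 = R2 ‖ Rs2 (parallel, both between nodes 1 and 4) = 1/(1/30000 + 1/2036) = 1906 Ω
  Rs3 = R1 + Rp1 (series, joined only at node 1) = 9.1 + 1906 = 1915 Ω
R_eq = 1.915 kΩ

Final answer: 1.915 kΩ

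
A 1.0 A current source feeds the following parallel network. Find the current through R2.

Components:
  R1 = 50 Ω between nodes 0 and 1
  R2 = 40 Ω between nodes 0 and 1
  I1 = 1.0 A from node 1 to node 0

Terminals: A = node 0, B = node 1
All resistors sit directly between nodes 0 and 1, so they are in parallel and share one voltage V; the full source current 1 A splits among them.
1/R_par = 1/50 + 1/40 = 0.045 S  =>  R_par = 22.22 Ω
V = I × R_par = 1 × 22.22 = 22.22 V
I_R2 = V/R2 = 22.22/40 = 0.5556 A

Final answer: 0.5556 A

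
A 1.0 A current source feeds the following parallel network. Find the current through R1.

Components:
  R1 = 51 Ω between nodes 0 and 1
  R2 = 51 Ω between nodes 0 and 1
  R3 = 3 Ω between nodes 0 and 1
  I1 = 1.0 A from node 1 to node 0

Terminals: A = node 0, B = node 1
All resistors sit directly between nodes 0 and 1, so they are in parallel and share one voltage V; the full source current 1 A splits among them.
1/R_par = 1/51 + 1/51 + 1/3 = 0.3725 S  =>  R_par = 2.684 Ω
V = I × R_par = 1 × 2.684 = 2.684 V
I_R1 = V/R1 = 2.684/51 = 0.05263 A

Final answer: 0.05263 A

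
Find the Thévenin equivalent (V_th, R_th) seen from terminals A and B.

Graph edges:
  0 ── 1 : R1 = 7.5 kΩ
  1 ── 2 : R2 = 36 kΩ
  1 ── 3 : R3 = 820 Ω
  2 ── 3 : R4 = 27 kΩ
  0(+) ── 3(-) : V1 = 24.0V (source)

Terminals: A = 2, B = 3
Step 1 — V_th is the open-circuit voltage V_A - V_B (nothing connected across the terminals).
Nodal analysis, taking node 3 as the 0 V reference.
Source V1 fixes V_0 = 24 V.
KCL at each unknown node (sum of currents leaving = 0; resistances in Ω):
  Node 1: (V_1 - 24)/7500 + (V_1 - V_2)/36000 + (V_1 - 0)/820 = 0
  Node 2: (V_2 - V_1)/36000 + (V_2 - 0)/27000 = 0
Collecting terms (coefficients in siemens):
  0.001381·V_1 - 0.00002778·V_2 = 0.0032
  0.00006481·V_2 - 0.00002778·V_1 = 0
Determinant D = (0.001381)(0.00006481) - (-0.00002778)(-0.00002778) = 0.00000008871
V_1 = [(0.0032)(0.00006481) - (-0.00002778)(0)]/D = 2.338 V
V_2 = [(0.001381)(0) - (0.0032)(-0.00002778)]/D = 1.002 V
V_th = V_2 - V_3 = 1.002 - 0 = 1.002 V
Step 2 — R_th: zero the source — replace V1 by a short circuit (node 3 merges into node 0) — and find the resistance seen between A (node 2) and B (node 0).
Reduce the network between node 2 (A) and node 0 (B) by series/parallel combination:
  Rp1 = R1 ‖ R3 (parallel, both between nodes 0 and 1) = 1/(1/7500 + 1/820) = 739.2 Ω
  Rs1 = R2 + Rp1 (series, joined only at node 1) = 36000 + 739.2 = 36740 Ω
  Rp2 = R4 ‖ Rs1 (parallel, both between nodes 0 and 2) = 1/(1/27000 + 1/36740) = 15560 Ω
R_th = 15.56 kΩ

Final answer: V_th = 1.002 V, R_th = 15.56 kΩ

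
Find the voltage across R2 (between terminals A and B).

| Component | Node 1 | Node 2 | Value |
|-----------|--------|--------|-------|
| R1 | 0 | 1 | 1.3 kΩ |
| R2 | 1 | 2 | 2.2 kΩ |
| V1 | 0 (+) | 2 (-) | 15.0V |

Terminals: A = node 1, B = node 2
R1 and R2 are in series across V1 (node 0 → node 1 → node 2), and the output A–B is taken across R2, so this is a voltage divider.
Series current: I = V1/(R1 + R2) = 15/(1300 + 2200) = 15/3500 = 0.004286 A
V_R2 = I × R2 = V1 × R2/(R1 + R2) = 15 × 2200/3500 = 9.429 V

Final answer: 9.429 V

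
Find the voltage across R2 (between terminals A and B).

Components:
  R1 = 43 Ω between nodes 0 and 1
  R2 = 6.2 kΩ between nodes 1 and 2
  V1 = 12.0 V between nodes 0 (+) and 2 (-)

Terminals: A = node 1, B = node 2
R1 and R2 are in series across V1 (node 0 → node 1 → node 2), and the output A–B is taken across R2, so this is a voltage divider.
Series current: I = V1/(R1 + R2) = 12/(43 + 6200) = 12/6243 = 0.001922 A
V_R2 = I × R2 = V1 × R2/(R1 + R2) = 12 × 6200/6243 = 11.92 V

Final answer: 11.92 V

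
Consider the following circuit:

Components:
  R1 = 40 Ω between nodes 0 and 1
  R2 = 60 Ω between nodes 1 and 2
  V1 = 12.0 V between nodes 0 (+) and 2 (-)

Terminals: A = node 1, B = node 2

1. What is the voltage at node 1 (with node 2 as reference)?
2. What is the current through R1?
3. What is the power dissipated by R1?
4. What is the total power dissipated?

Nodal analysis, taking node 2 as the 0 V reference.
Source V1 fixes V_0 = 12 V.
KCL at each unknown node (sum of currents leaving = 0; resistances in Ω):
  Node 1: (V_1 - 12)/40 + (V_1 - 0)/60 = 0
Collecting terms: 0.04167 × V_1 = 0.3  =>  V_1 = 7.2 V
Part 1:
  Read off the nodal solution: V_1 = 7.2 V
Part 2:
  I_R1 = (V_0 - V_1)/R1 = (12 - 7.2)/40 = 0.12 A
  Magnitude: I_R1 = 0.12 A
Part 3:
  I_R1 = (V_0 - V_1)/R1 = (12 - 7.2)/40 = 0.12 A
  P_R1 = I_R1² × R1 = (0.12)² × 40 = 0.576 W
Part 4:
  Power in each resistor, P = (ΔV)²/R:
    P_R1 = (12 - 7.2)²/40 = 0.576 W
    P_R2 = (7.2 - 0)²/60 = 0.864 W
  P_total = P_R1 + P_R2 = 1.44 W

Final answers:
1. V_1 = 7.2 V
2. I_R1 = 0.12 A
3. P_R1 = 0.576 W
4. P_total = 1.44 W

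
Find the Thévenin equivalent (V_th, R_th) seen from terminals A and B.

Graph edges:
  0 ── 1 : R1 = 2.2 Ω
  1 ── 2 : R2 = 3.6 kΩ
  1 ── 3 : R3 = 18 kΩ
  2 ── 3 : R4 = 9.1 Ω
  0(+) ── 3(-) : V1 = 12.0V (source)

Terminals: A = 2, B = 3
Step 1 — V_th is the open-circuit voltage V_A - V_B (nothing connected across the terminals).
Nodal analysis, taking node 3 as the 0 V reference.
Source V1 fixes V_0 = 12 V.
KCL at each unknown node (sum of currents leaving = 0; resistances in Ω):
  Node 1: (V_1 - 12)/2.2 + (V_1 - V_2)/3600 + (V_1 - 0)/18000 = 0
  Node 2: (V_2 - V_1)/3600 + (V_2 - 0)/9.1 = 0
Collecting terms (coefficients in siemens):
  0.4549·V_1 - 0.0002778·V_2 = 5.455
  0.1102·V_2 - 0.0002778·V_1 = 0
Determinant D = (0.4549)(0.1102) - (-0.0002778)(-0.0002778) = 0.05011
V_1 = [(5.455)(0.1102) - (-0.0002778)(0)]/D = 11.99 V
V_2 = [(0.4549)(0) - (5.455)(-0.0002778)]/D = 0.03023 V
V_th = V_2 - V_3 = 0.03023 - 0 = 0.03023 V
Step 2 — R_th: zero the source — replace V1 by a short circuit (node 3 merges into node 0) — and find the resistance seen between A (node 2) and B (node 0).
Reduce the network between node 2 (A) and node 0 (B) by series/parallel combination:
  Rp1 = R1 ‖ R3 (parallel, both between nodes 0 and 1) = 1/(1/2.2 + 1/18000) = 2.2 Ω
  Rs1 = R2 + Rp1 (series, joined only at node 1) = 3600 + 2.2 = 3602 Ω
  Rp2 = R4 ‖ Rs1 (parallel, both between nodes 0 and 2) = 1/(1/9.1 + 1/3602) = 9.077 Ω
R_th = 9.077 Ω

Final answer: V_th = 0.03023 V, R_th = 9.077 Ω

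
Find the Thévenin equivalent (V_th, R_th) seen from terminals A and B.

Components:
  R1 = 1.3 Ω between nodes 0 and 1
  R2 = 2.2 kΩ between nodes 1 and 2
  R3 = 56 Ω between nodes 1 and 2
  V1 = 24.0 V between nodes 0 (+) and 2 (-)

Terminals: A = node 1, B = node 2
Step 1 — V_th is the open-circuit voltage V_A - V_B (nothing connected across the terminals).
Nodal analysis, taking node 2 as the 0 V reference.
Source V1 fixes V_0 = 24 V.
KCL at each unknown node (sum of currents leaving = 0; resistances in Ω):
  Node 1: (V_1 - 24)/1.3 + (V_1 - 0)/2200 + (V_1 - 0)/56 = 0
Collecting terms: 0.7875 × V_1 = 18.46  =>  V_1 = 23.44 V
V_th = V_1 - V_2 = 23.44 - 0 = 23.44 V
Step 2 — R_th: zero the source — replace V1 by a short circuit (node 2 merges into node 0) — and find the resistance seen between A (node 1) and B (node 0).
Reduce the network between node 1 (A) and node 0 (B) by series/parallel combination:
  Rp1 = R1 ‖ R2 ‖ R3 (parallel, all between nodes 0 and 1) = 1/(1/1.3 + 1/2200 + 1/56) = 1.27 Ω
R_th = 1.27 Ω

Final answer: V_th = 23.44 V, R_th = 1.27 Ω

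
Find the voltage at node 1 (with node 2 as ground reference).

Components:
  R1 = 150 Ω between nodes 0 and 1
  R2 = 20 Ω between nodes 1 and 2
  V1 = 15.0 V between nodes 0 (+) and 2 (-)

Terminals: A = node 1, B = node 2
Nodal analysis, taking node 2 as the 0 V reference.
Source V1 fixes V_0 = 15 V.
KCL at each unknown node (sum of currents leaving = 0; resistances in Ω):
  Node 1: (V_1 - 15)/150 + (V_1 - 0)/20 = 0
Collecting terms: 0.05667 × V_1 = 0.1  =>  V_1 = 1.765 V
The requested potential is V_1 = 1.765 V.

Final answer: V_1 = 1.765 V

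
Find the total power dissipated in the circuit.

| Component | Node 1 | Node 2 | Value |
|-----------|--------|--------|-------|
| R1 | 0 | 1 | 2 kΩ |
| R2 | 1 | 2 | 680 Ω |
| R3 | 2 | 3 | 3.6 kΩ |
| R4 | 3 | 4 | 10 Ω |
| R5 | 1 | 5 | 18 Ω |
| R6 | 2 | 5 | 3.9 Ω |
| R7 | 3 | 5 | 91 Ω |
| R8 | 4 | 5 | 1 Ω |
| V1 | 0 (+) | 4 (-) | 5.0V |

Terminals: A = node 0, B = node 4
Nodal analysis, taking node 4 as the 0 V reference.
Source V1 fixes V_0 = 5 V.
KCL at each unknown node (sum of currents leaving = 0; resistances in Ω):
  Node 1: (V_1 - 5)/2000 + (V_1 - V_2)/680 + (V_1 - V_5)/18 = 0
  Node 2: (V_2 - V_1)/680 + (V_2 - V_3)/3600 + (V_2 - V_5)/3.9 = 0
  Node 3: (V_3 - V_2)/3600 + (V_3 - 0)/10 + (V_3 - V_5)/91 = 0
  Node 5: (V_5 - V_1)/18 + (V_5 - V_2)/3.9 + (V_5 - V_3)/91 + (V_5 - 0)/1 = 0
Collecting terms (coefficients in siemens):
  0.05753·V_1 - 0.001471·V_2 - 0.05556·V_5 = 0.0025
  0.2582·V_2 - 0.001471·V_1 - 0.0002778·V_3 - 0.2564·V_5 = 0
  0.1113·V_3 - 0.0002778·V_2 - 0.01099·V_5 = 0
  1.323·V_5 - 0.05556·V_1 - 0.2564·V_2 - 0.01099·V_3 = 0
Solving these 4 simultaneous equations (Gaussian elimination) gives:
  V_1 = 0.0459 V, V_2 = 0.002697 V, V_3 = 0.0002489 V, V_5 = 0.002452 V
Power in each resistor, P = (ΔV)²/R:
  P_R1 = (5 - 0.0459)²/2000 = 0.01227 W
  P_R2 = (0.0459 - 0.002697)²/680 = 0.000002744 W
  P_R3 = (0.002697 - 0.0002489)²/3600 = 0.000000001665 W
  P_R4 = (0.0002489 - 0)²/10 = 0.000000006196 W
  P_R5 = (0.0459 - 0.002452)²/18 = 0.0001049 W
  P_R6 = (0.002697 - 0.002452)²/3.9 = 0.0000000154 W
  P_R7 = (0.0002489 - 0.002452)²/91 = 0.00000005334 W
  P_R8 = (0 - 0.002452)²/1 = 0.000006013 W
P_total = P_R1 + P_R2 + P_R3 + P_R4 + P_R5 + P_R6 + P_R7 + P_R8 = 0.01239 W

Final answer: 0.01239 W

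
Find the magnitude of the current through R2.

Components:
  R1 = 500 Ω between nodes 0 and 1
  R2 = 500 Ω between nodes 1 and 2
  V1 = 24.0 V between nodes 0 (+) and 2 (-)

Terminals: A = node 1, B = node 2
Nodal analysis, taking node 2 as the 0 V reference.
Source V1 fixes V_0 = 24 V.
KCL at each unknown node (sum of currents leaving = 0; resistances in Ω):
  Node 1: (V_1 - 24)/500 + (V_1 - 0)/500 = 0
Collecting terms: 0.004 × V_1 = 0.048  =>  V_1 = 12 V
I_R2 = (V_1 - V_2)/R2 = (12 - 0)/500 = 0.024 A
|I_R2| = 0.024 A

Final answer: |I_R2| = 0.024 A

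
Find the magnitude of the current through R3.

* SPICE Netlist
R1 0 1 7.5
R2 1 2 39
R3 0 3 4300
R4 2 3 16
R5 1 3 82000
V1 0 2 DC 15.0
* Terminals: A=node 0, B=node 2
Nodal analysis, taking node 2 as the 0 V reference.
Source V1 fixes V_0 = 15 V.
KCL at each unknown node (sum of currents leaving = 0; resistances in Ω):
  Node 1: (V_1 - 15)/7.5 + (V_1 - 0)/39 + (V_1 - V_3)/82000 = 0
  Node 3: (V_3 - 15)/4300 + (V_3 - 0)/16 + (V_3 - V_1)/82000 = 0
Collecting terms (coefficients in siemens):
  0.159·V_1 - 0.0000122·V_3 = 2
  0.06274·V_3 - 0.0000122·V_1 = 0.003488
Determinant D = (0.159)(0.06274) - (-0.0000122)(-0.0000122) = 0.009976
V_1 = [(2)(0.06274) - (-0.0000122)(0.003488)]/D = 12.58 V
V_3 = [(0.159)(0.003488) - (2)(-0.0000122)]/D = 0.05804 V
I_R3 = (V_0 - V_3)/R3 = (15 - 0.05804)/4300 = 0.003475 A
|I_R3| = 0.003475 A

Final answer: |I_R3| = 0.003475 A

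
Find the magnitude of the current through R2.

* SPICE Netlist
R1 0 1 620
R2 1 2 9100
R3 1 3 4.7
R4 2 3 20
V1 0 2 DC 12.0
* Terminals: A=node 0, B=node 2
Nodal analysis, taking node 2 as the 0 V reference.
Source V1 fixes V_0 = 12 V.
KCL at each unknown node (sum of currents leaving = 0; resistances in Ω):
  Node 1: (V_1 - 12)/620 + (V_1 - 0)/9100 + (V_1 - V_3)/4.7 = 0
  Node 3: (V_3 - V_1)/4.7 + (V_3 - 0)/20 = 0
Collecting terms (coefficients in siemens):
  0.2145·V_1 - 0.2128·V_3 = 0.01935
  0.2628·V_3 - 0.2128·V_1 = 0
Determinant D = (0.2145)(0.2628) - (-0.2128)(-0.2128) = 0.01109
V_1 = [(0.01935)(0.2628) - (-0.2128)(0)]/D = 0.4586 V
V_3 = [(0.2145)(0) - (0.01935)(-0.2128)]/D = 0.3713 V
I_R2 = (V_1 - V_2)/R2 = (0.4586 - 0)/9100 = 0.00005039 A
|I_R2| = 0.00005039 A

Final answer: |I_R2| = 5.039e-05 A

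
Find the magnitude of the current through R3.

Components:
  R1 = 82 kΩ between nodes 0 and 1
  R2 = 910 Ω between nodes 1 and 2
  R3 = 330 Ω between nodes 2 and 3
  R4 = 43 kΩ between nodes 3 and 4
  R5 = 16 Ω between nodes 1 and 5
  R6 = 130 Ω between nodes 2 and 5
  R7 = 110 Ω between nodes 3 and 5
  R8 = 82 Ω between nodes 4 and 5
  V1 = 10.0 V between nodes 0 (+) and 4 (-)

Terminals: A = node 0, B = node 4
Nodal analysis, taking node 4 as the 0 V reference.
Source V1 fixes V_0 = 10 V.
KCL at each unknown node (sum of currents leaving = 0; resistances in Ω):
  Node 1: (V_1 - 10)/82000 + (V_1 - V_2)/910 + (V_1 - V_5)/16 = 0
  Node 2: (V_2 - V_1)/910 + (V_2 - V_3)/330 + (V_2 - V_5)/130 = 0
  Node 3: (V_3 - V_2)/330 + (V_3 - 0)/43000 + (V_3 - V_5)/110 = 0
  Node 5: (V_5 - V_1)/16 + (V_5 - V_2)/130 + (V_5 - V_3)/110 + (V_5 - 0)/82 = 0
Collecting terms (coefficients in siemens):
  0.06361·V_1 - 0.001099·V_2 - 0.0625·V_5 = 0.000122
  0.01182·V_2 - 0.001099·V_1 - 0.00303·V_3 - 0.007692·V_5 = 0
  0.01214·V_3 - 0.00303·V_2 - 0.009091·V_5 = 0
  0.09148·V_5 - 0.0625·V_1 - 0.007692·V_2 - 0.009091·V_3 = 0
Solving these 4 simultaneous equations (Gaussian elimination) gives:
  V_1 = 0.01189 V, V_2 = 0.01015 V, V_3 = 0.009996 V, V_5 = 0.009969 V
I_R3 = (V_2 - V_3)/R3 = (0.01015 - 0.009996)/330 = 0.0000004792 A
|I_R3| = 0.0000004792 A

Final answer: |I_R3| = 4.792e-07 A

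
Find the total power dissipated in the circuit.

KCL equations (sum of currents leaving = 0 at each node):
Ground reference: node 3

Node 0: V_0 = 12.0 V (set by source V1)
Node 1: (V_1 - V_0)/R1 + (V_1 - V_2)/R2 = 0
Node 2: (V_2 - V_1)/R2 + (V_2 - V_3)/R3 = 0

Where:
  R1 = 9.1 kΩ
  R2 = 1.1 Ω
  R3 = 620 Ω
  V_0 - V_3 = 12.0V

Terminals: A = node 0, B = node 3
Nodal analysis, taking node 3 as the 0 V reference.
Source V1 fixes V_0 = 12 V.
KCL at each unknown node (sum of currents leaving = 0; resistances in Ω):
  Node 1: (V_1 - 12)/9100 + (V_1 - V_2)/1.1 = 0
  Node 2: (V_2 - V_1)/1.1 + (V_2 - 0)/620 = 0
Collecting terms (coefficients in siemens):
  0.9092·V_1 - 0.9091·V_2 = 0.001319
  0.9107·V_2 - 0.9091·V_1 = 0
Determinant D = (0.9092)(0.9107) - (-0.9091)(-0.9091) = 0.001566
V_1 = [(0.001319)(0.9107) - (-0.9091)(0)]/D = 0.7667 V
V_2 = [(0.9092)(0) - (0.001319)(-0.9091)]/D = 0.7653 V
Power in each resistor, P = (ΔV)²/R:
  P_R1 = (12 - 0.7667)²/9100 = 0.01387 W
  P_R2 = (0.7667 - 0.7653)²/1.1 = 0.000001676 W
  P_R3 = (0.7653 - 0)²/620 = 0.0009448 W
P_total = P_R1 + P_R2 + P_R3 = 0.01481 W

Final answer: 0.01481 W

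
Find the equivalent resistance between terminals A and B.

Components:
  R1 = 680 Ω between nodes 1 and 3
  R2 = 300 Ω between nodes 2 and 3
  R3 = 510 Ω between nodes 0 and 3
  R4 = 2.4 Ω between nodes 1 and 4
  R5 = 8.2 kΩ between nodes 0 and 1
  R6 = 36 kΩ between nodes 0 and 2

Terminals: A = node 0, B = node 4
Reduce the network between node 0 (A) and node 4 (B) by series/parallel combination:
  Rs1 = R6 + R2 (series, joined only at node 2) = 36000 + 300 = 36300 Ω
  Rp1 = R3 ‖ Rs1 (parallel, both between nodes 0 and 3) = 1/(1/510 + 1/36300) = 502.9 Ω
  Rs2 = R1 + Rp1 (series, joined only at node 3) = 680 + 502.9 = 1183 Ω
  Rp2 = R5 ‖ Rs2 (parallel, both between nodes 0 and 1) = 1/(1/8200 + 1/1183) = 1034 Ω
  Rs3 = R4 + Rp2 (series, joined only at node 1) = 2.4 + 1034 = 1036 Ω
R_eq = 1.036 kΩ

Final answer: 1.036 kΩ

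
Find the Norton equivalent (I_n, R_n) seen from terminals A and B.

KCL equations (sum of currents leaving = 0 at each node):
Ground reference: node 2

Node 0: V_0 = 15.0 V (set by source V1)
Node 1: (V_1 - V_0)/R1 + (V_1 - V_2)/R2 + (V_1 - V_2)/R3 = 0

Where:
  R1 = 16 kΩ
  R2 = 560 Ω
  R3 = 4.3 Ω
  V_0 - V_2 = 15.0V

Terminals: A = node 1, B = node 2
Find the Thévenin equivalent first; then I_n = V_th/R_th and R_n = R_th.
Step 1 — V_th is the open-circuit voltage V_A - V_B (nothing connected across the terminals).
Nodal analysis, taking node 2 as the 0 V reference.
Source V1 fixes V_0 = 15 V.
KCL at each unknown node (sum of currents leaving = 0; resistances in Ω):
  Node 1: (V_1 - 15)/16000 + (V_1 - 0)/560 + (V_1 - 0)/4.3 = 0
Collecting terms: 0.2344 × V_1 = 0.0009375  =>  V_1 = 0.003999 V
V_th = V_1 - V_2 = 0.003999 - 0 = 0.003999 V
Step 2 — R_th: zero the source — replace V1 by a short circuit (node 2 merges into node 0) — and find the resistance seen between A (node 1) and B (node 0).
Reduce the network between node 1 (A) and node 0 (B) by series/parallel combination:
  Rp1 = R1 ‖ R2 ‖ R3 (parallel, all between nodes 0 and 1) = 1/(1/16000 + 1/560 + 1/4.3) = 4.266 Ω
R_th = 4.266 Ω
I_n = V_th/R_th = 0.003999/4.266 = 0.0009375 A, and R_n = R_th = 4.266 Ω

Final answer: I_n = 0.0009375 A, R_n = 4.266 Ω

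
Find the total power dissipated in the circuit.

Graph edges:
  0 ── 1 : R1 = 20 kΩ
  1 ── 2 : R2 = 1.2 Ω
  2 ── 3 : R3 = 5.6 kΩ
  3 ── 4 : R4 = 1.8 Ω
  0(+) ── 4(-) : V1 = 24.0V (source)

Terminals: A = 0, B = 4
Nodal analysis, taking node 4 as the 0 V reference.
Source V1 fixes V_0 = 24 V.
KCL at each unknown node (sum of currents leaving = 0; resistances in Ω):
  Node 1: (V_1 - 24)/20000 + (V_1 - V_2)/1.2 = 0
  Node 2: (V_2 - V_1)/1.2 + (V_2 - V_3)/5600 = 0
  Node 3: (V_3 - V_2)/5600 + (V_3 - 0)/1.8 = 0
Collecting terms (coefficients in siemens):
  0.8334·V_1 - 0.8333·V_2 = 0.0012
  0.8335·V_2 - 0.8333·V_1 - 0.0001786·V_3 = 0
  0.5557·V_3 - 0.0001786·V_2 = 0
Solving these 3 simultaneous equations (Gaussian elimination) gives:
  V_1 = 5.252 V, V_2 = 5.251 V, V_3 = 0.001687 V
Power in each resistor, P = (ΔV)²/R:
  P_R1 = (24 - 5.252)²/20000 = 0.01757 W
  P_R2 = (5.252 - 5.251)²/1.2 = 0.000001054 W
  P_R3 = (5.251 - 0.001687)²/5600 = 0.004921 W
  P_R4 = (0.001687 - 0)²/1.8 = 0.000001582 W
P_total = P_R1 + P_R2 + P_R3 + P_R4 = 0.0225 W

Final answer: 0.0225 W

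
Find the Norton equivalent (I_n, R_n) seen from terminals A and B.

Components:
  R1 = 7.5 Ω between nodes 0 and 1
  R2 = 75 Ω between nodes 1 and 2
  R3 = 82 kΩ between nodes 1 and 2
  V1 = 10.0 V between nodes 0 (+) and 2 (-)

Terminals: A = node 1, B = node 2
Find the Thévenin equivalent first; then I_n = V_th/R_th and R_n = R_th.
Step 1 — V_th is the open-circuit voltage V_A - V_B (nothing connected across the terminals).
Nodal analysis, taking node 2 as the 0 V reference.
Source V1 fixes V_0 = 10 V.
KCL at each unknown node (sum of currents leaving = 0; resistances in Ω):
  Node 1: (V_1 - 10)/7.5 + (V_1 - 0)/75 + (V_1 - 0)/82000 = 0
Collecting terms: 0.1467 × V_1 = 1.333  =>  V_1 = 9.09 V
V_th = V_1 - V_2 = 9.09 - 0 = 9.09 V
Step 2 — R_th: zero the source — replace V1 by a short circuit (node 2 merges into node 0) — and find the resistance seen between A (node 1) and B (node 0).
Reduce the network between node 1 (A) and node 0 (B) by series/parallel combination:
  Rp1 = R1 ‖ R2 ‖ R3 (parallel, all between nodes 0 and 1) = 1/(1/7.5 + 1/75 + 1/82000) = 6.818 Ω
R_th = 6.818 Ω
I_n = V_th/R_th = 9.09/6.818 = 1.333 A, and R_n = R_th = 6.818 Ω

Final answer: I_n = 1.333 A, R_n = 6.818 Ω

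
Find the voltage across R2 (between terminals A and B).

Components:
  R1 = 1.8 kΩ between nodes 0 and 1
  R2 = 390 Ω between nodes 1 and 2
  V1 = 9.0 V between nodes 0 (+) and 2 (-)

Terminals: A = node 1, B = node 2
R1 and R2 are in series across V1 (node 0 → node 1 → node 2), and the output A–B is taken across R2, so this is a voltage divider.
Series current: I = V1/(R1 + R2) = 9/(1800 + 390) = 9/2190 = 0.00411 A
V_R2 = I × R2 = V1 × R2/(R1 + R2) = 9 × 390/2190 = 1.603 V

Final answer: 1.603 V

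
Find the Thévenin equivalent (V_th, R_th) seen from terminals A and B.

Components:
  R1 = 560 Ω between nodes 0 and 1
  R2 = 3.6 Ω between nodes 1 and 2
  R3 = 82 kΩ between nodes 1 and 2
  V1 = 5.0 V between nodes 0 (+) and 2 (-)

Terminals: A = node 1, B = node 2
Step 1 — V_th is the open-circuit voltage V_A - V_B (nothing connected across the terminals).
Nodal analysis, taking node 2 as the 0 V reference.
Source V1 fixes V_0 = 5 V.
KCL at each unknown node (sum of currents leaving = 0; resistances in Ω):
  Node 1: (V_1 - 5)/560 + (V_1 - 0)/3.6 + (V_1 - 0)/82000 = 0
Collecting terms: 0.2796 × V_1 = 0.008929  =>  V_1 = 0.03194 V
V_th = V_1 - V_2 = 0.03194 - 0 = 0.03194 V
Step 2 — R_th: zero the source — replace V1 by a short circuit (node 2 merges into node 0) — and find the resistance seen between A (node 1) and B (node 0).
Reduce the network between node 1 (A) and node 0 (B) by series/parallel combination:
  Rp1 = R1 ‖ R2 ‖ R3 (parallel, all between nodes 0 and 1) = 1/(1/560 + 1/3.6 + 1/82000) = 3.577 Ω
R_th = 3.577 Ω

Final answer: V_th = 0.03194 V, R_th = 3.577 Ω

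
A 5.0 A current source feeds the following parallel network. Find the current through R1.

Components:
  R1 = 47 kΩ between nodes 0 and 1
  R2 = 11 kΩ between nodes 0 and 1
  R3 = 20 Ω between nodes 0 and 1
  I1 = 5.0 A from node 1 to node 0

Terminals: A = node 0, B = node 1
All resistors sit directly between nodes 0 and 1, so they are in parallel and share one voltage V; the full source current 5 A splits among them.
1/R_par = 1/47000 + 1/11000 + 1/20 = 0.05011 S  =>  R_par = 19.96 Ω
V = I × R_par = 5 × 19.96 = 99.78 V
I_R1 = V/R1 = 99.78/47000 = 0.002123 A

Final answer: 0.002123 A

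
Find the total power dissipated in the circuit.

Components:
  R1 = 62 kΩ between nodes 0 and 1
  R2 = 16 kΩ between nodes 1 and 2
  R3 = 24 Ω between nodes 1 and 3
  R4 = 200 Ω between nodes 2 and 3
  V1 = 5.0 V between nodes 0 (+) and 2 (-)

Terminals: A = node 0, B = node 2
Nodal analysis, taking node 2 as the 0 V reference.
Source V1 fixes V_0 = 5 V.
KCL at each unknown node (sum of currents leaving = 0; resistances in Ω):
  Node 1: (V_1 - 5)/62000 + (V_1 - 0)/16000 + (V_1 - V_3)/24 = 0
  Node 3: (V_3 - V_1)/24 + (V_3 - 0)/200 = 0
Collecting terms (coefficients in siemens):
  0.04175·V_1 - 0.04167·V_3 = 0.00008065
  0.04667·V_3 - 0.04167·V_1 = 0
Determinant D = (0.04175)(0.04667) - (-0.04167)(-0.04167) = 0.000212
V_1 = [(0.00008065)(0.04667) - (-0.04167)(0)]/D = 0.01775 V
V_3 = [(0.04175)(0) - (0.00008065)(-0.04167)]/D = 0.01585 V
Power in each resistor, P = (ΔV)²/R:
  P_R1 = (5 - 0.01775)²/62000 = 0.0004004 W
  P_R2 = (0.01775 - 0)²/16000 = 0.0000000197 W
  P_R3 = (0.01775 - 0.01585)²/24 = 0.0000001507 W
  P_R4 = (0 - 0.01585)²/200 = 0.000001256 W
P_total = P_R1 + P_R2 + P_R3 + P_R4 = 0.0004018 W

Final answer: 0.0004018 W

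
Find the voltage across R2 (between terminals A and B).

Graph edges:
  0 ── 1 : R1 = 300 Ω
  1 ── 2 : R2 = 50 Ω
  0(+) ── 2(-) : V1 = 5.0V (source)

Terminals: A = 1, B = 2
R1 and R2 are in series across V1 (node 0 → node 1 → node 2), and the output A–B is taken across R2, so this is a voltage divider.
Series current: I = V1/(R1 + R2) = 5/(300 + 50) = 5/350 = 0.01429 A
V_R2 = I × R2 = V1 × R2/(R1 + R2) = 5 × 50/350 = 0.7143 V

Final answer: 0.7143 V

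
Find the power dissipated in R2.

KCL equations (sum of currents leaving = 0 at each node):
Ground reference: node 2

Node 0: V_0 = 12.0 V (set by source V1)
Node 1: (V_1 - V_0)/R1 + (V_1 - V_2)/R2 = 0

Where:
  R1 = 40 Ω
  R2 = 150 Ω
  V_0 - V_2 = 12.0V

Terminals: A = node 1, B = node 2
Nodal analysis, taking node 2 as the 0 V reference.
Source V1 fixes V_0 = 12 V.
KCL at each unknown node (sum of currents leaving = 0; resistances in Ω):
  Node 1: (V_1 - 12)/40 + (V_1 - 0)/150 = 0
Collecting terms: 0.03167 × V_1 = 0.3  =>  V_1 = 9.474 V
I_R2 = (V_1 - V_2)/R2 = (9.474 - 0)/150 = 0.06316 A
P_R2 = I_R2² × R2 = (0.06316)² × 150 = 0.5983 W

Final answer: 0.5983 W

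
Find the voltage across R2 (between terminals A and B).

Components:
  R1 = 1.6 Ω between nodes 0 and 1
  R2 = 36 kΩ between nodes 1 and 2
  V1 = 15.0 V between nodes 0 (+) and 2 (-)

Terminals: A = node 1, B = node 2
R1 and R2 are in series across V1 (node 0 → node 1 → node 2), and the output A–B is taken across R2, so this is a voltage divider.
Series current: I = V1/(R1 + R2) = 15/(1.6 + 36000) = 15/36000 = 0.0004166 A
V_R2 = I × R2 = V1 × R2/(R1 + R2) = 15 × 36000/36000 = 15 V

Final answer: 15 V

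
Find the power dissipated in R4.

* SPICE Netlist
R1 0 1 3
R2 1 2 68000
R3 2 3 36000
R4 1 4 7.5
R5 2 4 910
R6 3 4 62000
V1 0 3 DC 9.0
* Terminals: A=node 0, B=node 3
Nodal analysis, taking node 3 as the 0 V reference.
Source V1 fixes V_0 = 9 V.
KCL at each unknown node (sum of currents leaving = 0; resistances in Ω):
  Node 1: (V_1 - 9)/3 + (V_1 - V_2)/68000 + (V_1 - V_4)/7.5 = 0
  Node 2: (V_2 - V_1)/68000 + (V_2 - 0)/36000 + (V_2 - V_4)/910 = 0
  Node 4: (V_4 - V_1)/7.5 + (V_4 - V_2)/910 + (V_4 - 0)/62000 = 0
Collecting terms (coefficients in siemens):
  0.4667·V_1 - 0.00001471·V_2 - 0.1333·V_4 = 3
  0.001141·V_2 - 0.00001471·V_1 - 0.001099·V_4 = 0
  0.1344·V_4 - 0.1333·V_1 - 0.001099·V_2 = 0
Solving these 3 simultaneous equations (Gaussian elimination) gives:
  V_1 = 8.999 V, V_2 = 8.777 V, V_4 = 8.996 V
I_R4 = (V_1 - V_4)/R4 = (8.999 - 8.996)/7.5 = 0.0003856 A
P_R4 = I_R4² × R4 = (0.0003856)² × 7.5 = 0.000001115 W

Final answer: 1.115e-06 W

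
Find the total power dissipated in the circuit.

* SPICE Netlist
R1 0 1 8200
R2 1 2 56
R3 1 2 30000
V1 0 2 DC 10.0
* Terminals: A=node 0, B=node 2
Nodal analysis, taking node 2 as the 0 V reference.
Source V1 fixes V_0 = 10 V.
KCL at each unknown node (sum of currents leaving = 0; resistances in Ω):
  Node 1: (V_1 - 10)/8200 + (V_1 - 0)/56 + (V_1 - 0)/30000 = 0
Collecting terms: 0.01801 × V_1 = 0.00122  =>  V_1 = 0.0677 V
Power in each resistor, P = (ΔV)²/R:
  P_R1 = (10 - 0.0677)²/8200 = 0.01203 W
  P_R2 = (0.0677 - 0)²/56 = 0.00008185 W
  P_R3 = (0.0677 - 0)²/30000 = 0.0000001528 W
P_total = P_R1 + P_R2 + P_R3 = 0.01211 W

Final answer: 0.01211 W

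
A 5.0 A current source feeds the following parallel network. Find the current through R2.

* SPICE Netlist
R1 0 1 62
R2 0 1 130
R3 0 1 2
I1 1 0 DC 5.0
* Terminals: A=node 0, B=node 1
All resistors sit directly between nodes 0 and 1, so they are in parallel and share one voltage V; the full source current 5 A splits among them.
1/R_par = 1/62 + 1/130 + 1/2 = 0.5238 S  =>  R_par = 1.909 Ω
V = I × R_par = 5 × 1.909 = 9.545 V
I_R2 = V/R2 = 9.545/130 = 0.07342 A

Final answer: 0.07342 A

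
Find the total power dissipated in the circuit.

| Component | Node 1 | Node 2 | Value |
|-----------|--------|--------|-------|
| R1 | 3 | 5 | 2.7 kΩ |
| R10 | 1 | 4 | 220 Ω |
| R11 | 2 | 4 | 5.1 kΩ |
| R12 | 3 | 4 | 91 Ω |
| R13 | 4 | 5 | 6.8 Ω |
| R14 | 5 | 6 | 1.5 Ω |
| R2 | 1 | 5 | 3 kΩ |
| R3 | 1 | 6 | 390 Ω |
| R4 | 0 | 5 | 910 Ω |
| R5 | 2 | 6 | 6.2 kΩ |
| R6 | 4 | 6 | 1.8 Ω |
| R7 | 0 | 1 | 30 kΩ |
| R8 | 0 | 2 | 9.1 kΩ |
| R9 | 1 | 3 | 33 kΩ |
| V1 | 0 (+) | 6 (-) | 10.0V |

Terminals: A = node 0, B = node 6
Nodal analysis, taking node 6 as the 0 V reference.
Source V1 fixes V_0 = 10 V.
KCL at each unknown node (sum of currents leaving = 0; resistances in Ω):
  Node 1: (V_1 - V_5)/3000 + (V_1 - 0)/390 + (V_1 - 10)/30000 + (V_1 - V_3)/33000 + (V_1 - V_4)/220 = 0
  Node 2: (V_2 - 0)/6200 + (V_2 - 10)/9100 + (V_2 - V_4)/5100 = 0
  Node 3: (V_3 - V_5)/2700 + (V_3 - V_1)/33000 + (V_3 - V_4)/91 = 0
  Node 4: (V_4 - 0)/1.8 + (V_4 - V_1)/220 + (V_4 - V_2)/5100 + (V_4 - V_3)/91 + (V_4 - V_5)/6.8 = 0
  Node 5: (V_5 - V_3)/2700 + (V_5 - V_1)/3000 + (V_5 - 10)/910 + (V_5 - V_4)/6.8 + (V_5 - 0)/1.5 = 0
Collecting terms (coefficients in siemens):
  0.007507·V_1 - 0.0000303·V_3 - 0.004545·V_4 - 0.0003333·V_5 = 0.0003333
  0.0004673·V_2 - 0.0001961·V_4 = 0.001099
  0.01139·V_3 - 0.0000303·V_1 - 0.01099·V_4 - 0.0003704·V_5 = 0
  0.7183·V_4 - 0.004545·V_1 - 0.0001961·V_2 - 0.01099·V_3 - 0.1471·V_5 = 0
  0.8155·V_5 - 0.0003333·V_1 - 0.0003704·V_3 - 0.1471·V_4 = 0.01099
Solving these 5 simultaneous equations (Gaussian elimination) gives:
  V_1 = 0.04743 V, V_2 = 2.353 V, V_3 = 0.004367 V, V_4 = 0.003917 V
  V_5 = 0.0142 V
Power in each resistor, P = (ΔV)²/R:
  P_R1 = (0.004367 - 0.0142)²/2700 = 0.00000003583 W
  P_R2 = (0.04743 - 0.0142)²/3000 = 0.0000003679 W
  P_R3 = (0.04743 - 0)²/390 = 0.000005767 W
  P_R4 = (10 - 0.0142)²/910 = 0.1096 W
  P_R5 = (2.353 - 0)²/6200 = 0.0008933 W
  P_R6 = (0.003917 - 0)²/1.8 = 0.000008523 W
  P_R7 = (10 - 0.04743)²/30000 = 0.003302 W
  P_R8 = (10 - 2.353)²/9100 = 0.006425 W
  P_R9 = (0.04743 - 0.004367)²/33000 = 0.00000005618 W
  P_R10 = (0.04743 - 0.003917)²/220 = 0.000008605 W
  P_R11 = (2.353 - 0.003917)²/5100 = 0.001082 W
  P_R12 = (0.004367 - 0.003917)²/91 = 0.000000002228 W
  P_R13 = (0.003917 - 0.0142)²/6.8 = 0.00001556 W
  P_R14 = (0.0142 - 0)²/1.5 = 0.0001345 W
P_total = P_R1 + P_R2 + P_R3 + P_R4 + P_R5 + P_R6 + P_R7 + P_R8 + P_R9 + P_R10 + P_R11 + P_R12 + P_R13 + P_R14 = 0.1215 W

Final answer: 0.1215 W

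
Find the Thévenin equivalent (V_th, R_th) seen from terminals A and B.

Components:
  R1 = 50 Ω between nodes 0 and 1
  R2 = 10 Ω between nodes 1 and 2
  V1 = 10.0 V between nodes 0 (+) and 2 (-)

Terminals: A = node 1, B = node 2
Step 1 — V_th is the open-circuit voltage V_A - V_B (nothing connected across the terminals).
Nodal analysis, taking node 2 as the 0 V reference.
Source V1 fixes V_0 = 10 V.
KCL at each unknown node (sum of currents leaving = 0; resistances in Ω):
  Node 1: (V_1 - 10)/50 + (V_1 - 0)/10 = 0
Collecting terms: 0.12 × V_1 = 0.2  =>  V_1 = 1.667 V
V_th = V_1 - V_2 = 1.667 - 0 = 1.667 V
Step 2 — R_th: zero the source — replace V1 by a short circuit (node 2 merges into node 0) — and find the resistance seen between A (node 1) and B (node 0).
Reduce the network between node 1 (A) and node 0 (B) by series/parallel combination:
  Rp1 = R1 ‖ R2 (parallel, both between nodes 0 and 1) = 1/(1/50 + 1/10) = 8.333 Ω
R_th = 8.333 Ω

Final answer: V_th = 1.667 V, R_th = 8.333 Ω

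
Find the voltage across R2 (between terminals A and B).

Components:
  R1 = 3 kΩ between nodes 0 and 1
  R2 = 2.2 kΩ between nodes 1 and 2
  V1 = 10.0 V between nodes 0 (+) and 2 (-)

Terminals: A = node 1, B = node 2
R1 and R2 are in series across V1 (node 0 → node 1 → node 2), and the output A–B is taken across R2, so this is a voltage divider.
Series current: I = V1/(R1 + R2) = 10/(3000 + 2200) = 10/5200 = 0.001923 A
V_R2 = I × R2 = V1 × R2/(R1 + R2) = 10 × 2200/5200 = 4.231 V

Final answer: 4.231 V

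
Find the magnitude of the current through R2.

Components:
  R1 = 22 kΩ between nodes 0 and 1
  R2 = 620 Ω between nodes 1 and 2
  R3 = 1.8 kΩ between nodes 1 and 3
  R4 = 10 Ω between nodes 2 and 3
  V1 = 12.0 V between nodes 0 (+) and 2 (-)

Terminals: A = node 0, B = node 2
Nodal analysis, taking node 2 as the 0 V reference.
Source V1 fixes V_0 = 12 V.
KCL at each unknown node (sum of currents leaving = 0; resistances in Ω):
  Node 1: (V_1 - 12)/22000 + (V_1 - 0)/620 + (V_1 - V_3)/1800 = 0
  Node 3: (V_3 - V_1)/1800 + (V_3 - 0)/10 = 0
Collecting terms (coefficients in siemens):
  0.002214·V_1 - 0.0005556·V_3 = 0.0005455
  0.1006·V_3 - 0.0005556·V_1 = 0
Determinant D = (0.002214)(0.1006) - (-0.0005556)(-0.0005556) = 0.0002223
V_1 = [(0.0005455)(0.1006) - (-0.0005556)(0)]/D = 0.2467 V
V_3 = [(0.002214)(0) - (0.0005455)(-0.0005556)]/D = 0.001363 V
I_R2 = (V_1 - V_2)/R2 = (0.2467 - 0)/620 = 0.0003979 A
|I_R2| = 0.0003979 A

Final answer: |I_R2| = 0.0003979 A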